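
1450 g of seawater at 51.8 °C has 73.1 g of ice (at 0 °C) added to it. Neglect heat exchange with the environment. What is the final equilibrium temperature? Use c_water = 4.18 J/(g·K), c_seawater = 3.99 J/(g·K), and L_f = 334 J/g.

T_f ≈ 45.2 °C

Energy balance with sensible and latent terms:
latent heat to melt: 73.1·334 = 24415
  warm the meltwater: 305.56 T
  seawater cools: 1450·3.99·(T − 51.8) = 5785.5(T − 51.8)
6091.1 T = 299689 − 24415 = 275273
T ≈ 45.19 °C. Since T > 0 °C, the all-ice-melts assumption holds.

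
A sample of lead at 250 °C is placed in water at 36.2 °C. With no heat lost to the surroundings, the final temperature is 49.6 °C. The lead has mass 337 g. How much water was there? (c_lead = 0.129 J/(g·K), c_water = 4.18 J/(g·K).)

m ≈ 156 g

Heat lost by the lead = heat gained by the water:
337×0.129×(250 − 49.6) = m×4.18×(49.6 − 36.2)
56.01 m = 8712  ⇒  m ≈ 155.5 g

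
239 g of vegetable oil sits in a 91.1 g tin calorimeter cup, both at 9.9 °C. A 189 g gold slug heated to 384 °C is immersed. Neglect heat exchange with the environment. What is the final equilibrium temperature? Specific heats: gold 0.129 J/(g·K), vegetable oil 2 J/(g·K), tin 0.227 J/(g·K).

Net heat exchanged in the isolated system is zero:
189·0.129·(T − 384) + 239·2·(T − 9.9) + 91.1·0.227·(T − 9.9) = 0
24.38(T − 384) + 478(T − 9.9) + 20.68(T − 9.9) = 0
523.06 T = 14299
T = 14299/523.06 ≈ 27.34 °C

T_f ≈ 27.3 °C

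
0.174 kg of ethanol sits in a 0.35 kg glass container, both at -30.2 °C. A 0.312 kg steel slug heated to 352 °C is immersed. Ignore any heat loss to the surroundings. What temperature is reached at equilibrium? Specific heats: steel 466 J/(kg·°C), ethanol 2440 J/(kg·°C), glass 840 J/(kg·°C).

T_f = Σ m_i c_i T_i / Σ m_i c_i:
T_f = (145.39×352 + 424.56×(-30.2) + 294×(-30.2)) / (145.39 + 424.56 + 294)
    = 29477 / 863.95 ≈ 34.12 °C

T_f ≈ 34.1 °C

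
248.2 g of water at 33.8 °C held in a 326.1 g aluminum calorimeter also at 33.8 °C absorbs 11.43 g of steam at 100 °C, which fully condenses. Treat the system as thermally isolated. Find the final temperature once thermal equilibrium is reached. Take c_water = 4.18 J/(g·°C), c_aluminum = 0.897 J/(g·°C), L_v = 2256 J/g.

T_f ≈ 54.8 °C

Sum of m c ΔT and latent-heat terms is zero:
latent heat released on condensation: 11.43×2256 = 25786
  condensate cools 100→T: 11.43×4.18×(T − 100) = 47.78(T − 100)
  original water: 1037.5(T − 33.8)
  aluminum cup: 326.1×0.897×(T − 33.8) = 292.51(T − 33.8)
1377.8 T = 25786 + 4777.7 + 44954 = 75517
T ≈ 54.81 °C, under the boiling point, so the assumption holds.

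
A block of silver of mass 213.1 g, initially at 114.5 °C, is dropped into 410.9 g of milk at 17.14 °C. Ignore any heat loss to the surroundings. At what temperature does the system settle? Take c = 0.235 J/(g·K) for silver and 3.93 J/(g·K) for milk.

T_f ≈ 20.1 °C

Conservation of energy gives ΣQ = 0:
213.1*0.235*(T − 114.5) + 410.9*3.93*(T − 17.14) = 0
50.08(T − 114.5) + 1614.8(T − 17.14) = 0
(50.08 + 1614.8) T = 50.08*114.5 + 1614.8*17.14
T = 33412/1664.9 ≈ 20.07 °C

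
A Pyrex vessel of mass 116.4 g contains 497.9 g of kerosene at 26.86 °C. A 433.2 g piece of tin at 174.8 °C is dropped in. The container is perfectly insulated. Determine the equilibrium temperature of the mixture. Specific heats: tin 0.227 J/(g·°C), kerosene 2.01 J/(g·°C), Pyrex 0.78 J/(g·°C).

Energy conservation, ΣQ = 0:
433.2·0.227·(T − 174.8) + 497.9·2.01·(T − 26.86) + 116.4·0.78·(T − 26.86) = 0
98.34(T − 174.8) + 1000.8(T − 26.86) + 90.79(T − 26.86) = 0
1189.9 T = 46509
T ≈ 39.09 °C

T_f ≈ 39.1 °C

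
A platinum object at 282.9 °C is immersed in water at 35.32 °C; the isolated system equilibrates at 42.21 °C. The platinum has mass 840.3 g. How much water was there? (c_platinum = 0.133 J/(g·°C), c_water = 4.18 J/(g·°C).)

|Q_platinum| = |Q_water|:
840.3×0.133×(282.9 − 42.21) = m×4.18×(42.21 − 35.32)
28.8 m = 26899  ⇒  m ≈ 934 g

m ≈ 934 g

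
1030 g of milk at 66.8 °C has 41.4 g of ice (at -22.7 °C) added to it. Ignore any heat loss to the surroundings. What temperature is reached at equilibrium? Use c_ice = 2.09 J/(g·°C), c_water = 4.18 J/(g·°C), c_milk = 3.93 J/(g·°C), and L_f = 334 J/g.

T_f ≈ 60.3 °C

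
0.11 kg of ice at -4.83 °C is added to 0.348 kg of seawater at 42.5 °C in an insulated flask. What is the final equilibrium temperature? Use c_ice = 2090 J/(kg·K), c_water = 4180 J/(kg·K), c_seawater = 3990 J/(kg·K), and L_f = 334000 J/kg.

T_f ≈ 11.4 °C

Energy balance with sensible and latent terms:
ice -4.83→0 °C: 0.11×2090×4.83 = 1110.4; fusion: m_ice L_f = 0.11×334000 = 36740; warm the meltwater: 459.8 T; seawater: 1388.5(T − 42.5)
1848.3 T = 59012 − 37850 = 21162
T ≈ 11.45 °C. Since T > 0 °C, the all-ice-melts assumption holds.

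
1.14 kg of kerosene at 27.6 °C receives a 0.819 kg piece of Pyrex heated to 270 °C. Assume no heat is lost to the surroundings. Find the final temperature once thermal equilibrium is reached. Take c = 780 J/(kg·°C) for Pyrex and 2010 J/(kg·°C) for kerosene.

T_f ≈ 80.4 °C

Heat gained plus heat lost sum to zero:
0.819*780*(T − 270) + 1.14*2010*(T − 27.6) = 0
638.82(T − 270) + 2291.4(T − 27.6) = 0
(638.82 + 2291.4) T = 638.82*270 + 2291.4*27.6
T ≈ 80.45 °C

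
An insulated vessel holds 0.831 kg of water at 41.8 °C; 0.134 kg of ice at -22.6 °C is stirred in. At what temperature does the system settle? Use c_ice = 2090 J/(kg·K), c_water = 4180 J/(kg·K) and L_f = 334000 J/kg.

Let T be the final temperature. ΣQ_i = 0:
ice -22.6→0 °C: 0.134·2090·22.6 = 6329.4
  melt ice: 0.134·334000 = 44756
  meltwater 0→T: 0.134·4180·T = 560.12 T
  water: 3473.6(T − 41.8)
4033.7 T = 145196 − 51085 = 94110
T ≈ 23.33 °C — above 0 °C, consistent with complete melting.

T_f ≈ 23.3 °C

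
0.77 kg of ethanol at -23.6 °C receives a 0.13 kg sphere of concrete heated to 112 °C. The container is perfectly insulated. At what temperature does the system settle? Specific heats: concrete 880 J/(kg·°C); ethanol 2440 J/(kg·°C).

Taking heat into each body as positive, Σ m c ΔT = 0:
0.13·880·(T − 112) + 0.77·2440·(T − (-23.6)) = 0
1993.2 T = -31527
T ≈ -15.82 °C

T_f ≈ -15.8 °C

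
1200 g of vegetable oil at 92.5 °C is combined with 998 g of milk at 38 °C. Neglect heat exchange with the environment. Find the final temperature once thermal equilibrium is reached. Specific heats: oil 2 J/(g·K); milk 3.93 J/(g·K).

T_f ≈ 58.7 °C

Heat gained plus heat lost sum to zero:
1200*2*(T − 92.5) + 998*3.93*(T − 38) = 0
(2400 + 3922.1) T = 2400*92.5 + 3922.1*38
T ≈ 58.69 °C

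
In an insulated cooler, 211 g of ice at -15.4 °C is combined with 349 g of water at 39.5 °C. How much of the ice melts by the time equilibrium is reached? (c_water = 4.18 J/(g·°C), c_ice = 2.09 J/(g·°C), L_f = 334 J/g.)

m_melted ≈ 152 g

Water can give up m c ΔT = 349×4.18×39.5 = 57623 J before reaching 0 °C.
Warming the ice to 0 °C takes 211×2.09×15.4 = 6791.2 J, leaving 50832 J for melting.
To melt every bit of ice: 211×334 = 70474 J.
That's not enough to melt it all — equilibrium is at 0 °C with ice remaining.
m_melt = 50832 / L_f = 152.2 g.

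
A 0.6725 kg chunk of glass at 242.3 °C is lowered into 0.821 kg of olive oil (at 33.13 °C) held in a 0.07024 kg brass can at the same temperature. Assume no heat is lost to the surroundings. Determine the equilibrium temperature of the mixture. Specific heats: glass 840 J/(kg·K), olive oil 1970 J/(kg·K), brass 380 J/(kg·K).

T_f ≈ 86.6 °C

Taking heat into each body as positive, Σ m c ΔT = 0:
0.6725*840*(T − 242.3) + 0.821*1970*(T − 33.13) + 0.07024*380*(T − 33.13) = 0
2209 T = 191343
T = 191343/2209 ≈ 86.62 °C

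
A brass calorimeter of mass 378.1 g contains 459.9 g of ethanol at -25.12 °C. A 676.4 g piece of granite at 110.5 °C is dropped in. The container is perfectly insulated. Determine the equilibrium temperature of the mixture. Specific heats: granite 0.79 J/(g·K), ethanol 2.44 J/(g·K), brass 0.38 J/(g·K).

T_f = Σ m_i c_i T_i / Σ m_i c_i:
T_f = (534.36*110.5 + 1122.2*(-25.12) + 143.68*(-25.12)) / (534.36 + 1122.2 + 143.68)
    = 27249 / 1800.2 ≈ 15.14 °C

T_f ≈ 15.1 °C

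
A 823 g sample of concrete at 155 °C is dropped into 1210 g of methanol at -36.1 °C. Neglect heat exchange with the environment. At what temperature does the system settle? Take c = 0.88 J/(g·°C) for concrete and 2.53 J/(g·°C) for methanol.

T_f ≈ 0.5 °C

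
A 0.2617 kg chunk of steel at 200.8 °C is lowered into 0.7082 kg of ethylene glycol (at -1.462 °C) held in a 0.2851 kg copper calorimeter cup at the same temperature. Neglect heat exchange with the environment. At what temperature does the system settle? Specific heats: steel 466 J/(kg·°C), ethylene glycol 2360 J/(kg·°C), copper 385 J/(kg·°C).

T_f ≈ 11.5 °C

Heat gained plus heat lost sum to zero:
0.2617·466·(T − 200.8) + 0.7082·2360·(T − (-1.462)) + 0.2851·385·(T − (-1.462)) = 0
(121.95 + 1671.4 + 109.76) T = 121.95·200.8 + 1671.4·(-1.462) + 109.76·(-1.462)
T = 21884 / 1903.1 = 11.5 °C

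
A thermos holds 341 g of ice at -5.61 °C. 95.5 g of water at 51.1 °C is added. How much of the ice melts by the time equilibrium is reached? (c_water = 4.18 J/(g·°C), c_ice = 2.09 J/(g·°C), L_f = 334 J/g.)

Heat available from the water dropping to 0 °C: 95.5×4.18×51.1 = 20399 J.
Of that, 341×2.09×5.61 = 3998.2 J goes to bring the ice to 0 °C, leaving 16400 J.
Fully melting the ice requires m_ice L_f = 341×334 = 113894 J.
That's not enough to melt it all — equilibrium is at 0 °C with ice remaining.
m_melted×334 = 16400  ⇒  m_melted ≈ 49.1 g.

m_melted ≈ 49.1 g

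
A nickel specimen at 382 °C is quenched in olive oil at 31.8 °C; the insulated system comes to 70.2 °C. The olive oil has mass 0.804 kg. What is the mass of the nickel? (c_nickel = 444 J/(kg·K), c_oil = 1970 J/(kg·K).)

m ≈ 0.439 kg

Heat lost by the nickel = heat gained by the oil:
m×444×(382 − 70.2) = 0.804×1970×(70.2 − 31.8)
138439 m = 60821  ⇒  m ≈ 0.4393 kg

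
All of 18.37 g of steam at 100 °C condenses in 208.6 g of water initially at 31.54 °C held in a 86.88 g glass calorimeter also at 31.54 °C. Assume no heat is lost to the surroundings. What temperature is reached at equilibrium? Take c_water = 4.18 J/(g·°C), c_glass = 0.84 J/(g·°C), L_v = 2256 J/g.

T_f ≈ 77.2 °C

Net heat exchanged in the isolated system is zero:
condense steam: −18.37×2256 = −41443
  condensate cools 100→T: 18.37×4.18×(T − 100) = 76.79(T − 100)
  original water: 871.95(T − 31.54)
  cup: 72.98(T − 31.54)
1021.7 T = 41443 + 7678.7 + 29803 = 78924
T ≈ 77.25 °C, under the boiling point, so the assumption holds.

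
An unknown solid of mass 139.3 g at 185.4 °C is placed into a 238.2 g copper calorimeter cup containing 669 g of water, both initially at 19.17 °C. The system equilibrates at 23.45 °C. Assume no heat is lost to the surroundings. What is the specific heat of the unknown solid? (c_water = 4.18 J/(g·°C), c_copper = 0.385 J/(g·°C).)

Setting the total heat transfer to zero:
139.3·c·(23.45 − 185.4) + 669·4.18·(23.45 − 19.17) + 238.2·0.385·(23.45 − 19.17) = 0
-22560 c = -12361
c = -12361/-22560 ≈ 0.5479 J/(g·°C)

c ≈ 0.548 J/(g·°C)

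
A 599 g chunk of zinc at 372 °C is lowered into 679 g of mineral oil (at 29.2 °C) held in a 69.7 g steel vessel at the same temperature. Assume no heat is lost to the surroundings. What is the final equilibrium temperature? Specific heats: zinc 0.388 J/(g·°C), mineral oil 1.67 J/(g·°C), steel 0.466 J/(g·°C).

T_f ≈ 86.2 °C

Taking heat into each body as positive, Σ m c ΔT = 0:
599×0.388×(T − 372) + 679×1.67×(T − 29.2) + 69.7×0.466×(T − 29.2) = 0
232.41(T − 372) + 1133.9(T − 29.2) + 32.48(T − 29.2) = 0
1398.8 T = 120516
T = 120516/1398.8 ≈ 86.16 °C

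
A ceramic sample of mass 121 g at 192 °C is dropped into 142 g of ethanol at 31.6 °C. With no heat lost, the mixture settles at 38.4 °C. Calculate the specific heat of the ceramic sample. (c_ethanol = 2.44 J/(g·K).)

Let T be the final temperature. ΣQ_i = 0:
121×c×(38.4 − 192) + 142×2.44×(38.4 − 31.6) = 0
-18586 c = -2356.1
c = -2356.1/-18586 ≈ 0.1268 J/(g·K)

c ≈ 0.127 J/(g·K)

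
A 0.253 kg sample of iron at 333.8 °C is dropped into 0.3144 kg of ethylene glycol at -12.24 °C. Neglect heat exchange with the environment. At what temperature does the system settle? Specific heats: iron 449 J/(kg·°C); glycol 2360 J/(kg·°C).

T_f ≈ 33.7 °C

T_f is the heat-capacity-weighted average of the initial temperatures:
T_f = (113.6×333.8 + 741.98×(-12.24)) / (113.6 + 741.98)
    = 28837 / 855.58 ≈ 33.70 °C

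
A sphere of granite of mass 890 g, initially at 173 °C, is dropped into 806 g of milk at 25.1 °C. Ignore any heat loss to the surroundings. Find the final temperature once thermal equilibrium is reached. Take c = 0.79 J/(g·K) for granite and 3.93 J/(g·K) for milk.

T_f ≈ 52.0 °C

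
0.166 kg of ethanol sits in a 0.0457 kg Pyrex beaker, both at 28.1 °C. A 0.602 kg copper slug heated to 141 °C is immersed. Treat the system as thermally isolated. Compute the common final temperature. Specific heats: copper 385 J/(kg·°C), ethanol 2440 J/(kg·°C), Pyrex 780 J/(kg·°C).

T_f ≈ 67.0 °C

With ΣQ=0 the equilibrium temperature is the m·c-weighted mean:
T_f = (231.77×141 + 405.04×28.1 + 35.65×28.1) / (231.77 + 405.04 + 35.65)
    = 45063 / 672.46 ≈ 67.01 °C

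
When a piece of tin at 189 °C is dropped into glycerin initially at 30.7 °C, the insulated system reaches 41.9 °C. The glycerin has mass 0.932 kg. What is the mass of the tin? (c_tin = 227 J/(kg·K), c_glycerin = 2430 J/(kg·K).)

m ≈ 0.76 kg

Taking heat into each body as positive, Σ m c ΔT = 0:
m·227·(41.9 − 189) + 0.932·2430·(41.9 − 30.7) = 0
-33392 m = -25365
m = -25365/-33392 ≈ 0.7596 kg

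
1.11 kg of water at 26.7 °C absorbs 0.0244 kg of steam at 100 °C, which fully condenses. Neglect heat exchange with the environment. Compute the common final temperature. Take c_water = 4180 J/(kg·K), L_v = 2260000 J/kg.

Setting the total heat transfer to zero:
condense steam: −0.0244×2260000 = −55144; condensate cools 100→T: 0.0244×4180×(T − 100) = 101.99(T − 100); water warms: 1.11×4180×(T − 26.7) = 4639.8(T − 26.7)
4741.8 T = 55144 + 10199 + 123883 = 189226
T ≈ 39.91 °C — below 100 °C, confirming all the steam condensed.

T_f ≈ 39.9 °C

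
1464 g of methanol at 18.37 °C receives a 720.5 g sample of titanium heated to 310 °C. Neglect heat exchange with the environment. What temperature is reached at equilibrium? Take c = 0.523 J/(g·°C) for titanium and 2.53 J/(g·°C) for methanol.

|Q_titanium| = |Q_methanol|:
720.5×0.523×(310 − T) = 1464×2.53×(T − 18.37)
376.82(310 − T) = 3703.9(T − 18.37)
4080.7 T = 184856  ⇒  T ≈ 45.30 °C

T_f ≈ 45.3 °C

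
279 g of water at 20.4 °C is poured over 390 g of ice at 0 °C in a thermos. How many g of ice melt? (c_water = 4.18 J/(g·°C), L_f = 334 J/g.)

Water can give up m c ΔT = 279·4.18·20.4 = 23791 J before reaching 0 °C.
Melting all 390 g of ice would need 390·334 = 130260 J.
That's not enough to melt it all — equilibrium is at 0 °C with ice remaining.
m_melt = 23791 / L_f = 71.23 g.

m_melted ≈ 71.2 g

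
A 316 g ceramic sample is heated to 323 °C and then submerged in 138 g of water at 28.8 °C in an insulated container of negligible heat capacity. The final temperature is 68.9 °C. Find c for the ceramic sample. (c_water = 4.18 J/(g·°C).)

Heat lost by the ceramic sample = heat gained by the water:
316·c·(323 − 68.9) = 138·4.18·(68.9 − 28.8)
80296 c = 23131  ⇒  c ≈ 0.2881 J/(g·°C)

c ≈ 0.288 J/(g·°C)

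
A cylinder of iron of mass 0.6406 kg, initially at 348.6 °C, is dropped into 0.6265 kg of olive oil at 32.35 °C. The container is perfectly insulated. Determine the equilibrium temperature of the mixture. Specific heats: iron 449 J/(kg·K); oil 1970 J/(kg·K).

T_f is the heat-capacity-weighted average of the initial temperatures:
T_f = (287.63·348.6 + 1234.2·32.35) / (287.63 + 1234.2)
    = 140194 / 1521.8 ≈ 92.12 °C

T_f ≈ 92.1 °C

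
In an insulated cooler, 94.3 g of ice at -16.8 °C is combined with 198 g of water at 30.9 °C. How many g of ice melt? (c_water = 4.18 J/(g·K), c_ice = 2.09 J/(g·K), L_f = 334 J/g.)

m_melted ≈ 66.7 g

Water can give up m c ΔT = 198·4.18·30.9 = 25574 J before reaching 0 °C.
Of that, 94.3·2.09·16.8 = 3311.1 J goes to bring the ice to 0 °C, leaving 22263 J.
To melt every bit of ice: 94.3·334 = 31496 J.
Since 22263 < 31496 J, not all the ice melts; equilibrium is at 0 °C.
m_melted·334 = 22263  ⇒  m_melted ≈ 66.66 g.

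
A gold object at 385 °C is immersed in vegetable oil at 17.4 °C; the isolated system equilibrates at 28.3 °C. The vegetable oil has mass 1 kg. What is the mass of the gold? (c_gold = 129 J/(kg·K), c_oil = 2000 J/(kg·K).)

m ≈ 0.474 kg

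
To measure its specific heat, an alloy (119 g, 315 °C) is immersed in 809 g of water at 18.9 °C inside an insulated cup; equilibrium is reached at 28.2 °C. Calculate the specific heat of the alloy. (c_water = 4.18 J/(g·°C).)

c ≈ 0.921 J/(g·°C)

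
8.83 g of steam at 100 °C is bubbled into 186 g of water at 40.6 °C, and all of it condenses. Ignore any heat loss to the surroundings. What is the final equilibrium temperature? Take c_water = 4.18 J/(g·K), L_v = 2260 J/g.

T_f ≈ 67.8 °C

Taking heat into each body as positive, Σ m c ΔT = 0:
latent heat released on condensation: 8.83·2260 = 19956
  condensate cools 100→T: 8.83·4.18·(T − 100) = 36.91(T − 100)
  water warms: 186·4.18·(T − 40.6) = 777.48(T − 40.6)
814.39 T = 19956 + 3690.9 + 31566 = 55212
T ≈ 67.80 °C, under the boiling point, so the assumption holds.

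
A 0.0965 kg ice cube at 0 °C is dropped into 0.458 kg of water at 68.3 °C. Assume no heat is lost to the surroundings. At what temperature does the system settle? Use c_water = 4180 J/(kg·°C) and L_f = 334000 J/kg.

T_f ≈ 42.5 °C

Energy balance with sensible and latent terms:
latent heat to melt: 0.0965×334000 = 32231
  meltwater 0→T: 0.0965×4180×T = 403.37 T
  water cools: 0.458×4180×(T − 68.3) = 1914.4(T − 68.3)
2317.8 T = 130756 − 32231 = 98525
T ≈ 42.51 °C — above 0 °C, consistent with complete melting.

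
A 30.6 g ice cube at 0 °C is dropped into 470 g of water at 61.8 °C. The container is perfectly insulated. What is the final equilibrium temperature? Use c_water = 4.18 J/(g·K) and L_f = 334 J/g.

T_f ≈ 53.1 °C

Net heat exchanged in the isolated system is zero:
melt ice: 30.6×334 = 10220
  warm the meltwater: 127.91 T
  water cools: 470×4.18×(T − 61.8) = 1964.6(T − 61.8)
2092.5 T = 121412 − 10220 = 111192
T ≈ 53.14 °C. Since T > 0 °C, the all-ice-melts assumption holds.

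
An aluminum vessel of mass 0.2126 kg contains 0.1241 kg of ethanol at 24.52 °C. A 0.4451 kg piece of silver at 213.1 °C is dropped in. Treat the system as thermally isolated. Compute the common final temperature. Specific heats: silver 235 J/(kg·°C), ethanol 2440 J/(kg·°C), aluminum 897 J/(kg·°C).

T_f ≈ 57.5 °C

Heat gained plus heat lost sum to zero:
0.4451*235*(T − 213.1) + 0.1241*2440*(T − 24.52) + 0.2126*897*(T − 24.52) = 0
104.6(T − 213.1) + 302.8(T − 24.52) + 190.7(T − 24.52) = 0
(104.6 + 302.8 + 190.7) T = 104.6*213.1 + 302.8*24.52 + 190.7*24.52
T = 34391/598.1 ≈ 57.50 °C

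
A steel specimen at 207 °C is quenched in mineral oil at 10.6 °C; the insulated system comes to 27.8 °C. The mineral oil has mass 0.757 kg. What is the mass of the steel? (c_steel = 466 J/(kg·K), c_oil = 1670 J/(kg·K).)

m ≈ 0.26 kg

Conservation of energy gives ΣQ = 0:
m×466×(27.8 − 207) + 0.757×1670×(27.8 − 10.6) = 0
-83507 m = -21744
m = -21744/-83507 ≈ 0.2604 kg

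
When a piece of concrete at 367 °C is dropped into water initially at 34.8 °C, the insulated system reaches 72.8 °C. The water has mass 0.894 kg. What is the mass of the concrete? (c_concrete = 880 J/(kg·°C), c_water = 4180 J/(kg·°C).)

m ≈ 0.548 kg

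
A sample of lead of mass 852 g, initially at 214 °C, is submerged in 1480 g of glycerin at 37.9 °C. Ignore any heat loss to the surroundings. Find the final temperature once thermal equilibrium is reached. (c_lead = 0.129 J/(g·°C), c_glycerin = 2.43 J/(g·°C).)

Heat lost by the lead equals heat gained by the glycerin:
852·0.129·(214 − T) = 1480·2.43·(T − 37.9)
109.91(214 − T) = 3596.4(T − 37.9)
3706.3 T = 159824  ⇒  T ≈ 43.12 °C

T_f ≈ 43.1 °C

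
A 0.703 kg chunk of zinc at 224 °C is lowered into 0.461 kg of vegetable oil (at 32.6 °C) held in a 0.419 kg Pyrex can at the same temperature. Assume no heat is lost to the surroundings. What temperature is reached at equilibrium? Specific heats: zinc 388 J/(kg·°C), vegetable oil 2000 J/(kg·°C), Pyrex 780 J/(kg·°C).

Conservation of energy gives ΣQ = 0:
0.703×388×(T − 224) + 0.461×2000×(T − 32.6) + 0.419×780×(T − 32.6) = 0
1521.6 T = 101811
T = 101811/1521.6 ≈ 66.91 °C

T_f ≈ 66.9 °C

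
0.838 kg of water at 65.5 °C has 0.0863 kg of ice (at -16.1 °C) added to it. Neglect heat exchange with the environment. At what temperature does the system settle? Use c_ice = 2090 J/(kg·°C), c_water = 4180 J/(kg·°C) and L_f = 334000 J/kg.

T_f ≈ 51.2 °C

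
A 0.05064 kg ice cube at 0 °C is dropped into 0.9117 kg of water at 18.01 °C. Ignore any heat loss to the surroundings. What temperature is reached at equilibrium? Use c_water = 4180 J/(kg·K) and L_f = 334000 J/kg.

Energy conservation, ΣQ = 0:
latent heat to melt: 0.05064×334000 = 16914
  meltwater 0→T: 0.05064×4180×T = 211.68 T
  water cools: 0.9117×4180×(T − 18.01) = 3810.9(T − 18.01)
4022.6 T = 68634 − 16914 = 51721
T ≈ 12.86 °C — above 0 °C, consistent with complete melting.

T_f ≈ 12.9 °C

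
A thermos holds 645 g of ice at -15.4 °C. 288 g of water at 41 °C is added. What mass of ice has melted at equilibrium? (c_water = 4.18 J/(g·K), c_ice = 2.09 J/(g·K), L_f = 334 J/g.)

Water can give up m c ΔT = 288×4.18×41 = 49357 J before reaching 0 °C.
Warming the ice to 0 °C takes 645×2.09×15.4 = 20760 J, leaving 28597 J for melting.
Fully melting the ice requires m_ice L_f = 645×334 = 215430 J.
Since 28597 < 215430 J, not all the ice melts; equilibrium is at 0 °C.
m_melted×334 = 28597  ⇒  m_melted ≈ 85.62 g.

m_melted ≈ 85.6 g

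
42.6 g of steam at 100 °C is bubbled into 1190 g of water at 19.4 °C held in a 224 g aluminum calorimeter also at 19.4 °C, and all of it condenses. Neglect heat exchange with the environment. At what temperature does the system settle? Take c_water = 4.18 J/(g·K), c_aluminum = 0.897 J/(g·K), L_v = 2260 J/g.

T_f ≈ 40.1 °C

Energy conservation, ΣQ = 0:
condense steam: −42.6·2260 = −96276; condensate cools 100→T: 42.6·4.18·(T − 100) = 178.07(T − 100); original water: 4974.2(T − 19.4); cup: 200.93(T − 19.4)
5353.2 T = 96276 + 17807 + 100397 = 214480
T ≈ 40.07 °C, under the boiling point, so the assumption holds.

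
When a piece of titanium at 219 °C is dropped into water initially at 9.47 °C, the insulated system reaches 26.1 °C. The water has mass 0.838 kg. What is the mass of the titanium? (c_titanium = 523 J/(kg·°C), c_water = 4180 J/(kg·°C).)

m ≈ 0.577 kg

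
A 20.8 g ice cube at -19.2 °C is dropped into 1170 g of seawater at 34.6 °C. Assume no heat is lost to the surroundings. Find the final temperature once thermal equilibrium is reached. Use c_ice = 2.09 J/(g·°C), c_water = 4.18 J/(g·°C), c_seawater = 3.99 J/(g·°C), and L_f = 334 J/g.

Heat gained plus heat lost sum to zero:
ice -19.2→0 °C: 20.8·2.09·19.2 = 834.66
  melt ice: 20.8·334 = 6947.2
  warm the meltwater: 86.94 T
  seawater cools: 1170·3.99·(T − 34.6) = 4668.3(T − 34.6)
4755.2 T = 161523 − 7781.9 = 153741
T ≈ 32.33 °C — above 0 °C, consistent with complete melting.

T_f ≈ 32.3 °C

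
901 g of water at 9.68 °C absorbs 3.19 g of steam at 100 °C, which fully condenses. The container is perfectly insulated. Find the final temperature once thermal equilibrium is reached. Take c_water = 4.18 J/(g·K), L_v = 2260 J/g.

Energy balance with sensible and latent terms:
steam→water at 100 °C releases m L_v = 3.19×2260 = 7209.4
  condensate cools 100→T: 3.19×4.18×(T − 100) = 13.33(T − 100)
  original water: 3766.2(T − 9.68)
3779.5 T = 7209.4 + 1333.4 + 36457 = 44999
T ≈ 11.91 °C (< 100 °C, so full condensation is consistent).

T_f ≈ 11.9 °C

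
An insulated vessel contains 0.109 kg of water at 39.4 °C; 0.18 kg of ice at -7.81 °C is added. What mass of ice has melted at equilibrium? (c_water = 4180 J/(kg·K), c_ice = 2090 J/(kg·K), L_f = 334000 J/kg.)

m_melted ≈ 0.045 kg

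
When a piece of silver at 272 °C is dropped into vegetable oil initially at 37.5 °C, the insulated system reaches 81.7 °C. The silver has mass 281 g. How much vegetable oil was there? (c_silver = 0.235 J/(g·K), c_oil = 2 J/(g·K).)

Energy conservation, ΣQ = 0:
281·0.235·(81.7 − 272) + m·2·(81.7 − 37.5) = 0
88.4 m = 12566
m = 12566/88.4 ≈ 142.2 g

m ≈ 142 g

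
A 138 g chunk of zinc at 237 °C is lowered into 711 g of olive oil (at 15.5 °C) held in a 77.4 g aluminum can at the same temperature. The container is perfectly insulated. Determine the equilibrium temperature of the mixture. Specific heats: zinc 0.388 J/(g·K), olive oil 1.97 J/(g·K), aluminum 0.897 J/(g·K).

T_f ≈ 23.3 °C

Conservation of energy gives ΣQ = 0:
138*0.388*(T − 237) + 711*1.97*(T − 15.5) + 77.4*0.897*(T − 15.5) = 0
53.54(T − 237) + 1400.7(T − 15.5) + 69.43(T − 15.5) = 0
(53.54 + 1400.7 + 69.43) T = 53.54*237 + 1400.7*15.5 + 69.43*15.5
T = 35476/1523.6 ≈ 23.28 °C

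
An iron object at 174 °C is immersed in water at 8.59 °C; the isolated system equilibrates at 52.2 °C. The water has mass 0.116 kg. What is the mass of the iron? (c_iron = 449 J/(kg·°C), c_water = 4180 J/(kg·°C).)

m ≈ 0.387 kg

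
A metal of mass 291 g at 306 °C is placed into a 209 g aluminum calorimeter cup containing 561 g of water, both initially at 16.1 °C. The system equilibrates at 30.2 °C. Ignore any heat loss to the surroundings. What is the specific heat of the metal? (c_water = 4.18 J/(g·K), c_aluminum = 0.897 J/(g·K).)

c ≈ 0.445 J/(g·K)

Let T be the final temperature. ΣQ_i = 0:
291×c×(30.2 − 306) + 561×4.18×(30.2 − 16.1) + 209×0.897×(30.2 − 16.1) = 0
-80258 c = -35708
c = -35708/-80258 ≈ 0.4449 J/(g·K)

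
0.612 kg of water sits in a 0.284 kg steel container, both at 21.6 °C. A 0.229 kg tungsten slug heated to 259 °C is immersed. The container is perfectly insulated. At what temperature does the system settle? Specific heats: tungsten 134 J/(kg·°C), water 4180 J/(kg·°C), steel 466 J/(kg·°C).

Heat gained plus heat lost sum to zero:
0.229×134×(T − 259) + 0.612×4180×(T − 21.6) + 0.284×466×(T − 21.6) = 0
30.69(T − 259) + 2558.2(T − 21.6) + 132.34(T − 21.6) = 0
2721.2 T = 66063
T ≈ 24.28 °C

T_f ≈ 24.3 °C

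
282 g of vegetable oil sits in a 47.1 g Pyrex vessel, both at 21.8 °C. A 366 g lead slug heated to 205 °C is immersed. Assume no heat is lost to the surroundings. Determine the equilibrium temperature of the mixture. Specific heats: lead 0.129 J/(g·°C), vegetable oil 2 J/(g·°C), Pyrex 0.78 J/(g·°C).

Net heat exchanged in the isolated system is zero:
366·0.129·(T − 205) + 282·2·(T − 21.8) + 47.1·0.78·(T − 21.8) = 0
47.21(T − 205) + 564(T − 21.8) + 36.74(T − 21.8) = 0
(47.21 + 564 + 36.74) T = 47.21·205 + 564·21.8 + 36.74·21.8
T ≈ 35.15 °C

T_f ≈ 35.1 °C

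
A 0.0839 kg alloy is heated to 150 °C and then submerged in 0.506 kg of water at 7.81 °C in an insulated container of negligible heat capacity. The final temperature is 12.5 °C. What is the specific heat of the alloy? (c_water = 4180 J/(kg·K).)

c ≈ 860 J/(kg·K)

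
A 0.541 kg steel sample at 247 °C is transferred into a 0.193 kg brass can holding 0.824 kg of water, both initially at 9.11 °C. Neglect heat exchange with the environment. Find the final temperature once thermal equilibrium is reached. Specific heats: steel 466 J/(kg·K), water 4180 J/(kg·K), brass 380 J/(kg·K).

T_f ≈ 25.0 °C

Taking heat into each body as positive, Σ m c ΔT = 0:
0.541*466*(T − 247) + 0.824*4180*(T − 9.11) + 0.193*380*(T − 9.11) = 0
(252.11 + 3444.3 + 73.34) T = 252.11*247 + 3444.3*9.11 + 73.34*9.11
T = 94316/3769.8 ≈ 25.02 °C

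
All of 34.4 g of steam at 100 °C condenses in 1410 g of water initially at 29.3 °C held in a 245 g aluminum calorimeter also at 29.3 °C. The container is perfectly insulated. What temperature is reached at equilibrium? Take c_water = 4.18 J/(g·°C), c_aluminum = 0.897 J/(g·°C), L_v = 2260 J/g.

T_f ≈ 43.3 °C

Energy conservation, ΣQ = 0:
condense steam: −34.4×2260 = −77744
  condensate cools 100→T: 34.4×4.18×(T − 100) = 143.79(T − 100)
  original water: 5893.8(T − 29.3)
  aluminum cup: 245×0.897×(T − 29.3) = 219.77(T − 29.3)
6257.4 T = 77744 + 14379 + 179127 = 271251
T ≈ 43.35 °C, under the boiling point, so the assumption holds.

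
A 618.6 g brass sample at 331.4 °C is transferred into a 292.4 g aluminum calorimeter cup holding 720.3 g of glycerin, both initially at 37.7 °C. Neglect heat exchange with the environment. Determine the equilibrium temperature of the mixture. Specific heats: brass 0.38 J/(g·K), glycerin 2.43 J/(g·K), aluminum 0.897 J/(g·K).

T_f ≈ 68.4 °C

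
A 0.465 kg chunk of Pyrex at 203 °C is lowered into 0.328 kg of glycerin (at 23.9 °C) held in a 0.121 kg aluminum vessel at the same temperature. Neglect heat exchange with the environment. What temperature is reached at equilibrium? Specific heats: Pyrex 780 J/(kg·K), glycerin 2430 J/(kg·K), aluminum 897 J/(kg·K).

Setting the total heat transfer to zero:
0.465*780*(T − 203) + 0.328*2430*(T − 23.9) + 0.121*897*(T − 23.9) = 0
(362.7 + 797.04 + 108.54) T = 362.7*203 + 797.04*23.9 + 108.54*23.9
T ≈ 75.12 °C

T_f ≈ 75.1 °C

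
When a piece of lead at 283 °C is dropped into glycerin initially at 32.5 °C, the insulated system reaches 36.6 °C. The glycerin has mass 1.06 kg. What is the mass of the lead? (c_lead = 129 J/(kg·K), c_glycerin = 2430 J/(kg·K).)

Let T be the final temperature. ΣQ_i = 0:
m×129×(36.6 − 283) + 1.06×2430×(36.6 − 32.5) = 0
-31786 m = -10561
m = -10561/-31786 ≈ 0.3323 kg

m ≈ 0.332 kg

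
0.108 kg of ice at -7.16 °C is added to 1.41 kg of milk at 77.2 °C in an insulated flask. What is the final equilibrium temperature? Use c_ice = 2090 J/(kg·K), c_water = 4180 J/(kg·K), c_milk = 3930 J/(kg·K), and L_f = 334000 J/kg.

Conservation of energy gives ΣQ = 0:
warm ice to 0 °C: 0.108×2090×(0 − (-7.16)) = 1616.2; melt ice: 0.108×334000 = 36072; warm the meltwater: 451.44 T; milk: 5541.3(T − 77.2)
5992.7 T = 427788 − 37688 = 390100
T ≈ 65.10 °C — above 0 °C, consistent with complete melting.

T_f ≈ 65.1 °C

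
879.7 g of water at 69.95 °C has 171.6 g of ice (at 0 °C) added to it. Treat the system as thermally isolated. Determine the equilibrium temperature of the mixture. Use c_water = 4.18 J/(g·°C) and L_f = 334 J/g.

Energy conservation, ΣQ = 0:
melt ice: 171.6·334 = 57314; warm the meltwater: 717.29 T; water cools: 879.7·4.18·(T − 69.95) = 3677.1(T − 69.95)
4394.4 T = 257216 − 57314 = 199902
T ≈ 45.49 °C — above 0 °C, consistent with complete melting.

T_f ≈ 45.5 °C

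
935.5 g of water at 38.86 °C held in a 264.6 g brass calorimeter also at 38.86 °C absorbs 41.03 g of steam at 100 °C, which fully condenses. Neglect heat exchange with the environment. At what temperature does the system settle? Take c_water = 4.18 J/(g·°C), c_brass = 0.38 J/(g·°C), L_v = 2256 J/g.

Energy balance with sensible and latent terms:
latent heat released on condensation: 41.03×2256 = 92564; condensate cools 100→T: 41.03×4.18×(T − 100) = 171.51(T − 100); water warms: 935.5×4.18×(T − 38.86) = 3910.4(T − 38.86); cup: 100.55(T − 38.86)
4182.4 T = 92564 + 17151 + 155865 = 265579
T ≈ 63.50 °C, under the boiling point, so the assumption holds.

T_f ≈ 63.5 °C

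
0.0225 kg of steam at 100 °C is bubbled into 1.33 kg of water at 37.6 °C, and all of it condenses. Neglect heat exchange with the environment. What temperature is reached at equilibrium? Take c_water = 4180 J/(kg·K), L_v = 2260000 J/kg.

Energy balance with sensible and latent terms:
condense steam: −0.0225×2260000 = −50850
  condensed water 100 °C→T: 94.05(T − 100)
  water warms: 1.33×4180×(T − 37.6) = 5559.4(T − 37.6)
5653.5 T = 50850 + 9405 + 209033 = 269288
T ≈ 47.63 °C (< 100 °C, so full condensation is consistent).

T_f ≈ 47.6 °C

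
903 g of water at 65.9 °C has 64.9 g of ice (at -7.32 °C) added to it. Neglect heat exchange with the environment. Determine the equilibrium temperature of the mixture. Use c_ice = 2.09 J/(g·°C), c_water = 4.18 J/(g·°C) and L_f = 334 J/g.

T_f ≈ 55.9 °C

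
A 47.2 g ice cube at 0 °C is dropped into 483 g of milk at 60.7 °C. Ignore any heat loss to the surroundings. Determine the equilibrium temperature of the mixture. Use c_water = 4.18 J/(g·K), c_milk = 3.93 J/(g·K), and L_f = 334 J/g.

T_f ≈ 47.5 °C

Net heat exchanged in the isolated system is zero:
fusion: m_ice L_f = 47.2·334 = 15765; meltwater 0→T: 47.2·4.18·T = 197.3 T; milk cools: 483·3.93·(T − 60.7) = 1898.2(T − 60.7)
2095.5 T = 115220 − 15765 = 99455
T ≈ 47.46 °C — above 0 °C, consistent with complete melting.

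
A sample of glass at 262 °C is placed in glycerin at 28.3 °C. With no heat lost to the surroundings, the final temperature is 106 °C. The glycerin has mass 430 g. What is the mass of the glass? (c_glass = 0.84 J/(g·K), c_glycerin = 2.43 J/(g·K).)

Setting the total heat transfer to zero:
m×0.84×(106 − 262) + 430×2.43×(106 − 28.3) = 0
-131.04 m = -81189
m = -81189/-131.04 ≈ 619.6 g

m ≈ 620 g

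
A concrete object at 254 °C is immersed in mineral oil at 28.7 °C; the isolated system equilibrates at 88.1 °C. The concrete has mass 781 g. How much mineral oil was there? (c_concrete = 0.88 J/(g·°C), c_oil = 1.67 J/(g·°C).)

Energy conservation, ΣQ = 0:
781·0.88·(88.1 − 254) + m·1.67·(88.1 − 28.7) = 0
99.2 m = 114020
m = 114020/99.2 ≈ 1149 g

m ≈ 1150 g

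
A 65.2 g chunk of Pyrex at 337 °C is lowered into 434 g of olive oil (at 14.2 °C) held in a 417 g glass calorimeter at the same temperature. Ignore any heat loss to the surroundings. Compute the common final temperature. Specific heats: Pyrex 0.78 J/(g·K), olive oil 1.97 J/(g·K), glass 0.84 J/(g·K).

Let T be the final temperature. ΣQ_i = 0:
65.2·0.78·(T − 337) + 434·1.97·(T − 14.2) + 417·0.84·(T − 14.2) = 0
(50.86 + 854.98 + 350.28) T = 50.86·337 + 854.98·14.2 + 350.28·14.2
T = 34253/1256.1 ≈ 27.27 °C

T_f ≈ 27.3 °C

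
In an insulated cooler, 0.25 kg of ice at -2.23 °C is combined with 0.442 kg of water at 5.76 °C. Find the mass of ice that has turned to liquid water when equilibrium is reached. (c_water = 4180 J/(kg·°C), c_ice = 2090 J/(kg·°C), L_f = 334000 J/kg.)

m_melted ≈ 0.0284 kg

Heat available from the water dropping to 0 °C: 0.442·4180·5.76 = 10642 J.
Of that, 0.25·2090·2.23 = 1165.2 J goes to bring the ice to 0 °C, leaving 9476.8 J.
To melt every bit of ice: 0.25·334000 = 83500 J.
That's not enough to melt it all — equilibrium is at 0 °C with ice remaining.
m_melt = 9476.8 / L_f = 0.02837 kg.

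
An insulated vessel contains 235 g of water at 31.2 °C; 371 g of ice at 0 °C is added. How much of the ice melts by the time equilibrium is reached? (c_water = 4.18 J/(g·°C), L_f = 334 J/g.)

Heat available from the water dropping to 0 °C: 235·4.18·31.2 = 30648 J.
Melting all 371 g of ice would need 371·334 = 123914 J.
That's not enough to melt it all — equilibrium is at 0 °C with ice remaining.
m_melt = 30648 / L_f = 91.76 g.

m_melted ≈ 91.8 g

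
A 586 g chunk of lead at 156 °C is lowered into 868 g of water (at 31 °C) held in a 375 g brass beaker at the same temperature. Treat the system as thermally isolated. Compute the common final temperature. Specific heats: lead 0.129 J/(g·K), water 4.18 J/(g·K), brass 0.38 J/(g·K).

With ΣQ=0 the equilibrium temperature is the m·c-weighted mean:
T_f = (75.59*156 + 3628.2*31 + 142.5*31) / (75.59 + 3628.2 + 142.5)
    = 128686 / 3846.3 ≈ 33.46 °C

T_f ≈ 33.5 °C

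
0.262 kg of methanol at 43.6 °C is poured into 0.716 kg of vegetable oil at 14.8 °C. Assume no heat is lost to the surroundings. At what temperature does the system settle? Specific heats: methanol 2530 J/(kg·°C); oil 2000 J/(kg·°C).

With ΣQ=0 the equilibrium temperature is the m·c-weighted mean:
T_f = (662.86·43.6 + 1432·14.8) / (662.86 + 1432)
    = 50094 / 2094.9 ≈ 23.91 °C

T_f ≈ 23.9 °C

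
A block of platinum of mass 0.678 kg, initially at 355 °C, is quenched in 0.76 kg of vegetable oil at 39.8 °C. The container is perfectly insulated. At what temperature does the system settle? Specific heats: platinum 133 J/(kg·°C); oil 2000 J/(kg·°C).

Set heat shed by the hot body equal to heat absorbed by the cold body:
0.678*133*(355 − T) = 0.76*2000*(T − 39.8)
90.17(355 − T) = 1520(T − 39.8)
1610.2 T = 92508  ⇒  T ≈ 57.45 °C

T_f ≈ 57.5 °C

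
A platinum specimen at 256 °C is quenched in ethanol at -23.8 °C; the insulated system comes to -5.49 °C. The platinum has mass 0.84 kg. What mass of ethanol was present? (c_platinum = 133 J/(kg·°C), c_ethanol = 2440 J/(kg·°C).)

m ≈ 0.654 kg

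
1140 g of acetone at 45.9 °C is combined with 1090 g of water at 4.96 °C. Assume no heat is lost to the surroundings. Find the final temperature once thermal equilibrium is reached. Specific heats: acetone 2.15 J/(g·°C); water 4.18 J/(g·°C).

Net heat exchanged in the isolated system is zero:
1140·2.15·(T − 45.9) + 1090·4.18·(T − 4.96) = 0
(2451 + 4556.2) T = 2451·45.9 + 4556.2·4.96
T ≈ 19.28 °C

T_f ≈ 19.3 °C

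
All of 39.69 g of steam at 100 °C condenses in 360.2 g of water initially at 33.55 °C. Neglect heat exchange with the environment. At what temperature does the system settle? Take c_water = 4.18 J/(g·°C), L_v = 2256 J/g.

T_f ≈ 93.7 °C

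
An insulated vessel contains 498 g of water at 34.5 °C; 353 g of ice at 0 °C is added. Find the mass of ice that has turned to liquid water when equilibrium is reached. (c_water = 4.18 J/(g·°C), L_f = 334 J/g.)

m_melted ≈ 215 g

Water can give up m c ΔT = 498·4.18·34.5 = 71817 J before reaching 0 °C.
Fully melting the ice requires m_ice L_f = 353·334 = 117902 J.
71817 J < 117902 J, so only part of the ice melts and the system sits at 0 °C.
Mass melted = 71817/334 ≈ 215 g.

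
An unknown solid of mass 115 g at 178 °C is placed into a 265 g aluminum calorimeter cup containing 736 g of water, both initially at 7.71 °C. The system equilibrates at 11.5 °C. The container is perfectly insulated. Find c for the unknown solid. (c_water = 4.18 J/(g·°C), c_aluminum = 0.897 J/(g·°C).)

Energy conservation, ΣQ = 0:
115×c×(11.5 − 178) + 736×4.18×(11.5 − 7.71) + 265×0.897×(11.5 − 7.71) = 0
-19148 c = -12561
c = -12561/-19148 ≈ 0.656 J/(g·°C)

c ≈ 0.656 J/(g·°C)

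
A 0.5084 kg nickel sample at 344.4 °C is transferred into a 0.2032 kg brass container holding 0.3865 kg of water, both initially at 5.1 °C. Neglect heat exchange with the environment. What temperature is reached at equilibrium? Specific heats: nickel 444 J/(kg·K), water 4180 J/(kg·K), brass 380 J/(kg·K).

T_f ≈ 45.0 °C

Conservation of energy gives ΣQ = 0:
0.5084*444*(T − 344.4) + 0.3865*4180*(T − 5.1) + 0.2032*380*(T − 5.1) = 0
1918.5 T = 86374
T = 86374/1918.5 ≈ 45.02 °C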